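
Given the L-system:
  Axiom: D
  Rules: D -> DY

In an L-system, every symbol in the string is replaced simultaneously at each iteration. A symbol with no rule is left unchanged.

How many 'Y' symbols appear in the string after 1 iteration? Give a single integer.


Step 0: D  (0 'Y')
Step 1: DY  (1 'Y')

Answer: 1


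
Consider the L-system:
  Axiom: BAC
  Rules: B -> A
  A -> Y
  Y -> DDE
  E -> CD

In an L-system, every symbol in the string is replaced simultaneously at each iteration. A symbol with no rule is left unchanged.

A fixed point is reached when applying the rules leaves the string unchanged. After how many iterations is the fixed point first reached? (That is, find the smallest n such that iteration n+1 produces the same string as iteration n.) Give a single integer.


Step 0: BAC
Step 1: AYC
Step 2: YDDEC
Step 3: DDEDDCDC
Step 4: DDCDDDCDC
Step 5: DDCDDDCDC  (unchanged — fixed point at step 4)

Answer: 4


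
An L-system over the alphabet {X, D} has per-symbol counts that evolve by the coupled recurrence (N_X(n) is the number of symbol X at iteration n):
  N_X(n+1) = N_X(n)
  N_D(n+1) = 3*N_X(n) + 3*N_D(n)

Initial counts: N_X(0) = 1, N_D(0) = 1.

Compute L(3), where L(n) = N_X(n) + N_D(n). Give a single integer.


Step 0: N_X=1, N_D=1, L=2
Step 1: N_X=1, N_D=6, L=7
Step 2: N_X=1, N_D=21, L=22
Step 3: N_X=1, N_D=66, L=67

Answer: 67


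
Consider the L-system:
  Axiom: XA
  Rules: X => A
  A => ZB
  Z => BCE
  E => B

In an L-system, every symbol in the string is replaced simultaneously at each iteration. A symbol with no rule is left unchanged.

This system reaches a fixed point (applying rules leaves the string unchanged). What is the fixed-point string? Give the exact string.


Step 0: XA
Step 1: AZB
Step 2: ZBBCEB
Step 3: BCEBBCBB
Step 4: BCBBBCBB
Step 5: BCBBBCBB  (unchanged — fixed point at step 4)

Answer: BCBBBCBB


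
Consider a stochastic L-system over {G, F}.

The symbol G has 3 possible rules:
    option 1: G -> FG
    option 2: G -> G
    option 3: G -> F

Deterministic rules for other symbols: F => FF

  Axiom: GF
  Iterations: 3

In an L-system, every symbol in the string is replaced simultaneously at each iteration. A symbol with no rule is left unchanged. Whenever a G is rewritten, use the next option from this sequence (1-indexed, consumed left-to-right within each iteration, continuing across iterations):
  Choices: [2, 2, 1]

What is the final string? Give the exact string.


Step 0: GF
Step 1: GFF  (used choices [2])
Step 2: GFFFF  (used choices [2])
Step 3: FGFFFFFFFF  (used choices [1])

Answer: FGFFFFFFFF


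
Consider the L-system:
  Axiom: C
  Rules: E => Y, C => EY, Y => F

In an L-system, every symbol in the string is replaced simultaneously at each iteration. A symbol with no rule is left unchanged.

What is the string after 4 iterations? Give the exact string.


Answer: FF

Derivation:
Step 0: C
Step 1: EY
Step 2: YF
Step 3: FF
Step 4: FF


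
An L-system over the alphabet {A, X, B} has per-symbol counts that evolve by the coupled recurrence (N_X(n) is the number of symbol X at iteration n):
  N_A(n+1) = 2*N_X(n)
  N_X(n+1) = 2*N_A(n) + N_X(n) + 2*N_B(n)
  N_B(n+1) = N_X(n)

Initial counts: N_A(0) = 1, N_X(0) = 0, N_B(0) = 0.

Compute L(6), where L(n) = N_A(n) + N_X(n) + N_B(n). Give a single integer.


Answer: 596

Derivation:
Step 0: N_A=1, N_X=0, N_B=0, L=1
Step 1: N_A=0, N_X=2, N_B=0, L=2
Step 2: N_A=4, N_X=2, N_B=2, L=8
Step 3: N_A=4, N_X=14, N_B=2, L=20
Step 4: N_A=28, N_X=26, N_B=14, L=68
Step 5: N_A=52, N_X=110, N_B=26, L=188
Step 6: N_A=220, N_X=266, N_B=110, L=596


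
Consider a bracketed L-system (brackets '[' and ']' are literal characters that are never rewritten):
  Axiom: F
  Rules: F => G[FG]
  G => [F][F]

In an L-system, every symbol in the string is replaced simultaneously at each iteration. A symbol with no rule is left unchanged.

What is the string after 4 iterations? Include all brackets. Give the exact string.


Answer: [[F][F][G[FG][F][F]]][[F][F][G[FG][F][F]]][[G[FG]][G[FG]][[F][F][G[FG][F][F]][G[FG]][G[FG]]][[F][F][G[FG][F][F]]][[F][F][G[FG][F][F]]]]

Derivation:
Step 0: F
Step 1: G[FG]
Step 2: [F][F][G[FG][F][F]]
Step 3: [G[FG]][G[FG]][[F][F][G[FG][F][F]][G[FG]][G[FG]]]
Step 4: [[F][F][G[FG][F][F]]][[F][F][G[FG][F][F]]][[G[FG]][G[FG]][[F][F][G[FG][F][F]][G[FG]][G[FG]]][[F][F][G[FG][F][F]]][[F][F][G[FG][F][F]]]]


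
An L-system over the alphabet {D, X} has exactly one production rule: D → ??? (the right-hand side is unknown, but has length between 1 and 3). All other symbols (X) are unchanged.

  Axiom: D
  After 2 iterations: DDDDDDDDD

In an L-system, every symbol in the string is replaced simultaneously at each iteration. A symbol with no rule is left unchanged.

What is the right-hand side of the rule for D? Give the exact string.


Answer: DDD

Derivation:
Trying D → DDD:
  Step 0: D
  Step 1: DDD
  Step 2: DDDDDDDDD
Matches the given result.


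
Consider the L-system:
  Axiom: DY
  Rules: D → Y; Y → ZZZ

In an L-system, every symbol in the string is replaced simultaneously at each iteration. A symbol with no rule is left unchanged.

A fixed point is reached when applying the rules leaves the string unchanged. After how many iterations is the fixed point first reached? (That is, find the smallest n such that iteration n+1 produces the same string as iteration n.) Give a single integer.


Step 0: DY
Step 1: YZZZ
Step 2: ZZZZZZ
Step 3: ZZZZZZ  (unchanged — fixed point at step 2)

Answer: 2


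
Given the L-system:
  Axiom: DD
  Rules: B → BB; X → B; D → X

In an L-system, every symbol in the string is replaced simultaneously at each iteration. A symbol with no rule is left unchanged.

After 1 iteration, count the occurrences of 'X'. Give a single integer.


Step 0: DD  (0 'X')
Step 1: XX  (2 'X')

Answer: 2


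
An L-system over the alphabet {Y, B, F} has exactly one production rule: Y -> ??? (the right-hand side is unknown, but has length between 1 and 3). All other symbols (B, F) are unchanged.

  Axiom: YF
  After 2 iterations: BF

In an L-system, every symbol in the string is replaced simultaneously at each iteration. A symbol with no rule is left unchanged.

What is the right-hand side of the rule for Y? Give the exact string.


Answer: B

Derivation:
Trying Y -> B:
  Step 0: YF
  Step 1: BF
  Step 2: BF
Matches the given result.


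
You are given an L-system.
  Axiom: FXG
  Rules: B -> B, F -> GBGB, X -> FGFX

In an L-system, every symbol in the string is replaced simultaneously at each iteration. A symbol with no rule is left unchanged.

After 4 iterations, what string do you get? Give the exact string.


Step 0: FXG
Step 1: GBGBFGFXG
Step 2: GBGBGBGBGGBGBFGFXG
Step 3: GBGBGBGBGGBGBGBGBGGBGBFGFXG
Step 4: GBGBGBGBGGBGBGBGBGGBGBGBGBGGBGBFGFXG

Answer: GBGBGBGBGGBGBGBGBGGBGBGBGBGGBGBFGFXG


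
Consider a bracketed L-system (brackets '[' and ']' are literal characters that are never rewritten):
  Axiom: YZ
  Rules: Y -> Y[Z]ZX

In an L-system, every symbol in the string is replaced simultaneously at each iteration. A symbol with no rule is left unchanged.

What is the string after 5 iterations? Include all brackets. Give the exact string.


Step 0: YZ
Step 1: Y[Z]ZXZ
Step 2: Y[Z]ZX[Z]ZXZ
Step 3: Y[Z]ZX[Z]ZX[Z]ZXZ
Step 4: Y[Z]ZX[Z]ZX[Z]ZX[Z]ZXZ
Step 5: Y[Z]ZX[Z]ZX[Z]ZX[Z]ZX[Z]ZXZ

Answer: Y[Z]ZX[Z]ZX[Z]ZX[Z]ZX[Z]ZXZ


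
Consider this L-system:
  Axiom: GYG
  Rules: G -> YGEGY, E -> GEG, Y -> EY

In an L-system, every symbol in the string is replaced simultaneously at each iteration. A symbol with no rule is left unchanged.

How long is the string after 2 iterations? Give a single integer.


Answer: 39

Derivation:
Step 0: length = 3
Step 1: length = 12
Step 2: length = 39


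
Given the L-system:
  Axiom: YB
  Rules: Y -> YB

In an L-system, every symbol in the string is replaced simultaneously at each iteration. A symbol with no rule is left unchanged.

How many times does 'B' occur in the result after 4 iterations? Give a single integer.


Answer: 5

Derivation:
Step 0: YB  (1 'B')
Step 1: YBB  (2 'B')
Step 2: YBBB  (3 'B')
Step 3: YBBBB  (4 'B')
Step 4: YBBBBB  (5 'B')


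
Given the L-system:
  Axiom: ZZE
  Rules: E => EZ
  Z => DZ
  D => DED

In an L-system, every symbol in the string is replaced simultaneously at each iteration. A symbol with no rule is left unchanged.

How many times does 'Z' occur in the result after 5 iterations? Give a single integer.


Answer: 45

Derivation:
Step 0: ZZE  (2 'Z')
Step 1: DZDZEZ  (3 'Z')
Step 2: DEDDZDEDDZEZDZ  (4 'Z')
Step 3: DEDEZDEDDEDDZDEDEZDEDDEDDZEZDZDEDDZ  (7 'Z')
Step 4: DEDEZDEDEZDZDEDEZDEDDEDEZDEDDEDDZDEDEZDEDEZDZDEDEZDEDDEDEZDEDDEDDZEZDZDEDDZDEDEZDEDDEDDZ  (17 'Z')
Step 5: DEDEZDEDEZDZDEDEZDEDEZDZDEDDZDEDEZDEDEZDZDEDEZDEDDEDEZDEDEZDZDEDEZDEDDEDEZDEDDEDDZDEDEZDEDEZDZDEDEZDEDEZDZDEDDZDEDEZDEDEZDZDEDEZDEDDEDEZDEDEZDZDEDEZDEDDEDEZDEDDEDDZEZDZDEDDZDEDEZDEDDEDDZDEDEZDEDEZDZDEDEZDEDDEDEZDEDDEDDZ  (45 'Z')


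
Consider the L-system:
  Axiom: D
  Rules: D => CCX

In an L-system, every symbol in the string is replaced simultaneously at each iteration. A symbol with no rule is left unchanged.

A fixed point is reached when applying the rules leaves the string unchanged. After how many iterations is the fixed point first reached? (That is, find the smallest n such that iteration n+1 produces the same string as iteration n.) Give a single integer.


Step 0: D
Step 1: CCX
Step 2: CCX  (unchanged — fixed point at step 1)

Answer: 1


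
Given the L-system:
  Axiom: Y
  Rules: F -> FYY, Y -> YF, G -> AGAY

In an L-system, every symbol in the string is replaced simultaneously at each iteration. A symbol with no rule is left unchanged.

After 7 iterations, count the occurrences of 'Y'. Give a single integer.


Answer: 239

Derivation:
Step 0: Y  (1 'Y')
Step 1: YF  (1 'Y')
Step 2: YFFYY  (3 'Y')
Step 3: YFFYYFYYYFYF  (7 'Y')
Step 4: YFFYYFYYYFYFFYYYFYFYFFYYYFFYY  (17 'Y')
Step 5: YFFYYFYYYFYFFYYYFYFYFFYYYFFYYFYYYFYFYFFYYYFFYYYFFYYFYYYFYFYFFYYFYYYFYF  (41 'Y')
Step 6: YFFYYFYYYFYFFYYYFYFYFFYYYFFYYFYYYFYFYFFYYYFFYYYFFYYFYYYFYFYFFYYFYYYFYFFYYYFYFYFFYYYFFYYYFFYYFYYYFYFYFFYYFYYYFYFYFFYYFYYYFYFFYYYFYFYFFYYYFFYYYFFYYFYYYFYFFYYYFYFYFFYYYFFYY  (99 'Y')
Step 7: YFFYYFYYYFYFFYYYFYFYFFYYYFFYYFYYYFYFYFFYYYFFYYYFFYYFYYYFYFYFFYYFYYYFYFFYYYFYFYFFYYYFFYYYFFYYFYYYFYFYFFYYFYYYFYFYFFYYFYYYFYFFYYYFYFYFFYYYFFYYYFFYYFYYYFYFFYYYFYFYFFYYYFFYYFYYYFYFYFFYYYFFYYYFFYYFYYYFYFYFFYYFYYYFYFYFFYYFYYYFYFFYYYFYFYFFYYYFFYYYFFYYFYYYFYFFYYYFYFYFFYYYFFYYYFFYYFYYYFYFFYYYFYFYFFYYYFFYYFYYYFYFYFFYYYFFYYYFFYYFYYYFYFYFFYYFYYYFYFYFFYYFYYYFYFFYYYFYFYFFYYYFFYYFYYYFYFYFFYYYFFYYYFFYYFYYYFYFYFFYYFYYYFYF  (239 'Y')


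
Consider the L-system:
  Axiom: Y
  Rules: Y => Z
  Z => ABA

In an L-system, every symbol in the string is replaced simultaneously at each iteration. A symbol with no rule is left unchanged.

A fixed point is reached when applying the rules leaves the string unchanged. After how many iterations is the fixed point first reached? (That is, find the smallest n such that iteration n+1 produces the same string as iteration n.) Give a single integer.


Step 0: Y
Step 1: Z
Step 2: ABA
Step 3: ABA  (unchanged — fixed point at step 2)

Answer: 2


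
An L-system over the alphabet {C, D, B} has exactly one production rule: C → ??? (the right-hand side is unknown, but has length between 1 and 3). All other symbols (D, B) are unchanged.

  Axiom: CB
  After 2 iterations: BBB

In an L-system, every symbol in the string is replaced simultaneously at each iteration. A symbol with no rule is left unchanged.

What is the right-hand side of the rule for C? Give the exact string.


Trying C → BB:
  Step 0: CB
  Step 1: BBB
  Step 2: BBB
Matches the given result.

Answer: BB


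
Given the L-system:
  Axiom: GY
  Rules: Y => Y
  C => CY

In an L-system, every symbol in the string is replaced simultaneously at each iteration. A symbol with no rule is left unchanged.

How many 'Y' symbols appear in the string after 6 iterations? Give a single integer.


Step 0: GY  (1 'Y')
Step 1: GY  (1 'Y')
Step 2: GY  (1 'Y')
Step 3: GY  (1 'Y')
Step 4: GY  (1 'Y')
Step 5: GY  (1 'Y')
Step 6: GY  (1 'Y')

Answer: 1


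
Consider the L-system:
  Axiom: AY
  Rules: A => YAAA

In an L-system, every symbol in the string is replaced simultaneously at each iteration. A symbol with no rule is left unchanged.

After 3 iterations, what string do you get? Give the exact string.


Step 0: AY
Step 1: YAAAY
Step 2: YYAAAYAAAYAAAY
Step 3: YYYAAAYAAAYAAAYYAAAYAAAYAAAYYAAAYAAAYAAAY

Answer: YYYAAAYAAAYAAAYYAAAYAAAYAAAYYAAAYAAAYAAAY


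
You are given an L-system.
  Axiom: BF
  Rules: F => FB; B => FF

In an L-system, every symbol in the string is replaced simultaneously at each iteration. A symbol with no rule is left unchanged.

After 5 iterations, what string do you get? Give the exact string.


Answer: FBFFFBFBFBFFFBFFFBFFFBFBFBFFFBFFFBFFFBFBFBFFFBFFFBFFFBFBFBFFFBFB

Derivation:
Step 0: BF
Step 1: FFFB
Step 2: FBFBFBFF
Step 3: FBFFFBFFFBFFFBFB
Step 4: FBFFFBFBFBFFFBFBFBFFFBFBFBFFFBFF
Step 5: FBFFFBFBFBFFFBFFFBFFFBFBFBFFFBFFFBFFFBFBFBFFFBFFFBFFFBFBFBFFFBFB


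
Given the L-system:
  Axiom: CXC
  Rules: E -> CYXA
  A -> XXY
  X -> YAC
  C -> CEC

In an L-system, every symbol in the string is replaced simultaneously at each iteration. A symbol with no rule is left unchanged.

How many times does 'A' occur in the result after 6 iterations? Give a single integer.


Final string: CECCYXACECCECYYACXXYCECCYXACECCECCYXACECYYXXYCECYACYACYCECCYXACECCECYYACXXYCECCYXACECCECCYXACECCECYYACXXYCECCYXACECYYYACYACYCECCYXACECYXXYCECYXXYCECYCECCYXACECCECYYACXXYCECCYXACECCECCYXACECYYXXYCECYACYACYCECCYXACECCECYYACXXYCECCYXACECCECCYXACECCECYYACXXYCECCYXACECCECCYXACECYYXXYCECYACYACYCECCYXACECCECYYACXXYCECCYXACECYYYXXYCECYXXYCECYCECCYXACECCECYYACXXYCECCYXACECYYACYACYCECCYXACECYYACYACYCECCYXACECYCECCYXACECCECYYACXXYCECCYXACECCECCYXACECYYXXYCECYACYACYCECCYXACECCECYYACXXYCECCYXACECCECCYXACECCECYYACXXYCECCYXACECYYYACYACYCECCYXACECYXXYCECYXXYCECYCECCYXACECCECYYACXXYCECCYXACECCECCYXACECYYXXYCECYACYACYCECCYXACECCECYYACXXYCECCYXACECYYYXXYCECYXXYCECYCECCYXACECCECYYACXXYCECCYXACECYYXXYCECYXXYCECYCECCYXACECCECYYACXXYCECCYXACECYCECCYXACECCECYYACXXYCECCYXACECCECCYXACECYYXXYCECYACYACYCECCYXACECCECYYACXXYCECCYXACECCECCYXACECCECYYACXXYCECCYXACECYYYACYACYCECCYXACECYXXYCECYXXYCECYCECCYXACECCECYYACXXYCECCYXACECCECCYXACECYYXXYCECYACYACYCECCYXACECCECYYACXXYCECCYXACECCECCYXACECCECYYACXXYCECCYXACECCECCYXACECYYXXYCECYACYACYCECCYXACECCECYYACXXYCECCYXACECCECCYXACECCECYYACXXYCECCYXACECYYYACYACYCECCYXACECYXXYCECYXXYCECYCECCYXACECCECYYACXXYCECCYXACECCECCYXACECYYXXYCECYACYACYCECCYXACECCECYYACXXYCECCYXACECCECCYXACECCECYYACXXYCECCYXACECCECCYXACECYYXXYCECYACYACYCECCYXACECCECYYACXXYCECCYXACECYYYXXYCECYXXYCECYCECCYXACECCECYYACXXYCECCYXACECYYACYACYCECCYXACECYYACYACYCECCYXACECYCECCYXACECCECYYACXXYCECCYXACECCECCYXACECYYXXYCECYACYACYCECCYXACECCECYYACXXYCECCYXACECCECCYXACECCECYYACXXYCECCYXACECYYYACYACYCECCYXACECYXXYCECYXXYCECYCECCYXACECCECYYACXXYCECCYXACECCECCYXACECYYXXYCECYACYACYCECCYXACECCECYYACXXYCECCYXACEC
Count of 'A': 162

Answer: 162


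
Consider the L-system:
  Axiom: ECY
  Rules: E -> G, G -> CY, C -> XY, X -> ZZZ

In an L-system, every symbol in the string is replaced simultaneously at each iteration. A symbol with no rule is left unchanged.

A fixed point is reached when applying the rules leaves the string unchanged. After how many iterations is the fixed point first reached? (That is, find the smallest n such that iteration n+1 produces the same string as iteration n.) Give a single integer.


Answer: 4

Derivation:
Step 0: ECY
Step 1: GXYY
Step 2: CYZZZYY
Step 3: XYYZZZYY
Step 4: ZZZYYZZZYY
Step 5: ZZZYYZZZYY  (unchanged — fixed point at step 4)


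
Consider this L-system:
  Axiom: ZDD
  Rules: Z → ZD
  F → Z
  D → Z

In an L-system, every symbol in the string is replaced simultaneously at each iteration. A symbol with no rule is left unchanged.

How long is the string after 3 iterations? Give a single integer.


Answer: 11

Derivation:
Step 0: length = 3
Step 1: length = 4
Step 2: length = 7
Step 3: length = 11


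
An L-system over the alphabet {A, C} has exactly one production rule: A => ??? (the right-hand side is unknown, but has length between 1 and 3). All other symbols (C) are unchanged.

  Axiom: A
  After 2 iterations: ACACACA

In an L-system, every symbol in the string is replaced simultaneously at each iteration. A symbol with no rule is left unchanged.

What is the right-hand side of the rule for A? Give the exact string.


Trying A => ACA:
  Step 0: A
  Step 1: ACA
  Step 2: ACACACA
Matches the given result.

Answer: ACA


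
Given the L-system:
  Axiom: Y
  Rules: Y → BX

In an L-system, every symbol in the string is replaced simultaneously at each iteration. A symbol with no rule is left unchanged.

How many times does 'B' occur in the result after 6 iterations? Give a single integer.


Answer: 1

Derivation:
Step 0: Y  (0 'B')
Step 1: BX  (1 'B')
Step 2: BX  (1 'B')
Step 3: BX  (1 'B')
Step 4: BX  (1 'B')
Step 5: BX  (1 'B')
Step 6: BX  (1 'B')


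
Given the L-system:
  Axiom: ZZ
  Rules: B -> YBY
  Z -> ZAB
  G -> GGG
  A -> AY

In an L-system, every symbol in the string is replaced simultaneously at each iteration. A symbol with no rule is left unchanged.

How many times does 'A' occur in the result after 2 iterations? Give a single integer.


Answer: 4

Derivation:
Step 0: ZZ  (0 'A')
Step 1: ZABZAB  (2 'A')
Step 2: ZABAYYBYZABAYYBY  (4 'A')


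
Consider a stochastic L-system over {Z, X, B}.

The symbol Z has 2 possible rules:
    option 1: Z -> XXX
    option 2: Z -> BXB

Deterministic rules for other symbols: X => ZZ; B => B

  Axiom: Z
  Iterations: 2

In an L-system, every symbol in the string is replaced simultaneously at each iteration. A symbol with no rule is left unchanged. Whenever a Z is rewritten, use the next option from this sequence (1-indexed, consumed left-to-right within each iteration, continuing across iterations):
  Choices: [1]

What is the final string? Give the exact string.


Answer: ZZZZZZ

Derivation:
Step 0: Z
Step 1: XXX  (used choices [1])
Step 2: ZZZZZZ  (used choices [])


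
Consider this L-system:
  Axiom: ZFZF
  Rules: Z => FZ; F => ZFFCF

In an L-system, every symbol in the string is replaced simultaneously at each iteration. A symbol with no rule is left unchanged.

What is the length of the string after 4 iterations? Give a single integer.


Step 0: length = 4
Step 1: length = 14
Step 2: length = 50
Step 3: length = 174
Step 4: length = 598

Answer: 598


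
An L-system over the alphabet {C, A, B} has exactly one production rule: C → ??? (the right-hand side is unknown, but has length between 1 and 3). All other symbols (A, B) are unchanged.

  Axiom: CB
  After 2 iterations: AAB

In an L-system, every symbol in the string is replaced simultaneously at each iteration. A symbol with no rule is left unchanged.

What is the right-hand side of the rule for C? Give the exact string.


Answer: AA

Derivation:
Trying C → AA:
  Step 0: CB
  Step 1: AAB
  Step 2: AAB
Matches the given result.


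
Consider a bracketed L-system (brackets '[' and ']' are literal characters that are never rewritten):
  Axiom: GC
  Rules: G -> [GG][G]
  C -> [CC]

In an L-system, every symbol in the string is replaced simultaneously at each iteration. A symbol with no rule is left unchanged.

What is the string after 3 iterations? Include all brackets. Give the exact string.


Step 0: GC
Step 1: [GG][G][CC]
Step 2: [[GG][G][GG][G]][[GG][G]][[CC][CC]]
Step 3: [[[GG][G][GG][G]][[GG][G]][[GG][G][GG][G]][[GG][G]]][[[GG][G][GG][G]][[GG][G]]][[[CC][CC]][[CC][CC]]]

Answer: [[[GG][G][GG][G]][[GG][G]][[GG][G][GG][G]][[GG][G]]][[[GG][G][GG][G]][[GG][G]]][[[CC][CC]][[CC][CC]]]


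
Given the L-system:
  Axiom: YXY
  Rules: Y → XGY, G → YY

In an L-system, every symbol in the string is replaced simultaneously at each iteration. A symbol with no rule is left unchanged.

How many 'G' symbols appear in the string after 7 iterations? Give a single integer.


Answer: 86

Derivation:
Step 0: YXY  (0 'G')
Step 1: XGYXXGY  (2 'G')
Step 2: XYYXGYXXYYXGY  (2 'G')
Step 3: XXGYXGYXYYXGYXXXGYXGYXYYXGY  (6 'G')
Step 4: XXYYXGYXYYXGYXXGYXGYXYYXGYXXXYYXGYXYYXGYXXGYXGYXYYXGY  (10 'G')
Step 5: XXXGYXGYXYYXGYXXGYXGYXYYXGYXXYYXGYXYYXGYXXGYXGYXYYXGYXXXXGYXGYXYYXGYXXGYXGYXYYXGYXXYYXGYXYYXGYXXGYXGYXYYXGY  (22 'G')
Step 6: XXXYYXGYXYYXGYXXGYXGYXYYXGYXXYYXGYXYYXGYXXGYXGYXYYXGYXXXGYXGYXYYXGYXXGYXGYXYYXGYXXYYXGYXYYXGYXXGYXGYXYYXGYXXXXYYXGYXYYXGYXXGYXGYXYYXGYXXYYXGYXYYXGYXXGYXGYXYYXGYXXXGYXGYXYYXGYXXGYXGYXYYXGYXXYYXGYXYYXGYXXGYXGYXYYXGY  (42 'G')
Step 7: XXXXGYXGYXYYXGYXXGYXGYXYYXGYXXYYXGYXYYXGYXXGYXGYXYYXGYXXXGYXGYXYYXGYXXGYXGYXYYXGYXXYYXGYXYYXGYXXGYXGYXYYXGYXXXYYXGYXYYXGYXXGYXGYXYYXGYXXYYXGYXYYXGYXXGYXGYXYYXGYXXXGYXGYXYYXGYXXGYXGYXYYXGYXXYYXGYXYYXGYXXGYXGYXYYXGYXXXXXGYXGYXYYXGYXXGYXGYXYYXGYXXYYXGYXYYXGYXXGYXGYXYYXGYXXXGYXGYXYYXGYXXGYXGYXYYXGYXXYYXGYXYYXGYXXGYXGYXYYXGYXXXYYXGYXYYXGYXXGYXGYXYYXGYXXYYXGYXYYXGYXXGYXGYXYYXGYXXXGYXGYXYYXGYXXGYXGYXYYXGYXXYYXGYXYYXGYXXGYXGYXYYXGY  (86 'G')


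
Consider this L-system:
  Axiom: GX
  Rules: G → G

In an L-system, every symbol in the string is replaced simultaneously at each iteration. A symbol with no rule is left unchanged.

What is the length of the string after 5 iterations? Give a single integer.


Answer: 2

Derivation:
Step 0: length = 2
Step 1: length = 2
Step 2: length = 2
Step 3: length = 2
Step 4: length = 2
Step 5: length = 2


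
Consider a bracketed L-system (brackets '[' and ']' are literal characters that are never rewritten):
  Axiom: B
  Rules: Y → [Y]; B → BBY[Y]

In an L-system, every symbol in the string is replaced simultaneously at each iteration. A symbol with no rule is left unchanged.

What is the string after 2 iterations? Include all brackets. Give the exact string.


Step 0: B
Step 1: BBY[Y]
Step 2: BBY[Y]BBY[Y][Y][[Y]]

Answer: BBY[Y]BBY[Y][Y][[Y]]


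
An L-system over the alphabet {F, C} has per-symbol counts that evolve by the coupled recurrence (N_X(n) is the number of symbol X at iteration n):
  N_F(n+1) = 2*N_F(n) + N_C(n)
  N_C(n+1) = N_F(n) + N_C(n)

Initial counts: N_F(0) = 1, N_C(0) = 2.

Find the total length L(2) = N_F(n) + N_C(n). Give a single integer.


Answer: 18

Derivation:
Step 0: N_F=1, N_C=2, L=3
Step 1: N_F=4, N_C=3, L=7
Step 2: N_F=11, N_C=7, L=18


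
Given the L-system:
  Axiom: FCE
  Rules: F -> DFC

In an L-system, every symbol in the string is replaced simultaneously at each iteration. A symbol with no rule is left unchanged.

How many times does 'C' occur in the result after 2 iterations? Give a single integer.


Answer: 3

Derivation:
Step 0: FCE  (1 'C')
Step 1: DFCCE  (2 'C')
Step 2: DDFCCCE  (3 'C')


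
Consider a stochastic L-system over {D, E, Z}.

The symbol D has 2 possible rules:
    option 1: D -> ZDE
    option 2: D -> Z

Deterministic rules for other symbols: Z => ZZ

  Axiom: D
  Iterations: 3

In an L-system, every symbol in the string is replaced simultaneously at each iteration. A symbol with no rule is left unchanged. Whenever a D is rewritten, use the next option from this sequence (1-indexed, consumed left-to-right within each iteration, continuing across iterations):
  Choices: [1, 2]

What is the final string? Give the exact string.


Step 0: D
Step 1: ZDE  (used choices [1])
Step 2: ZZZE  (used choices [2])
Step 3: ZZZZZZE  (used choices [])

Answer: ZZZZZZE


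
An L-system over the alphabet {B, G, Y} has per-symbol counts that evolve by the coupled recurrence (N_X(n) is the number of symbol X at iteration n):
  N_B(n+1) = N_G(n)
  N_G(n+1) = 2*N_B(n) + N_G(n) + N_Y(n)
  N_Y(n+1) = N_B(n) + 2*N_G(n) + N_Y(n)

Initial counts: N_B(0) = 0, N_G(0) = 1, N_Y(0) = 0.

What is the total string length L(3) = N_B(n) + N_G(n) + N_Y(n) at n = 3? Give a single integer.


Answer: 33

Derivation:
Step 0: N_B=0, N_G=1, N_Y=0, L=1
Step 1: N_B=1, N_G=1, N_Y=2, L=4
Step 2: N_B=1, N_G=5, N_Y=5, L=11
Step 3: N_B=5, N_G=12, N_Y=16, L=33


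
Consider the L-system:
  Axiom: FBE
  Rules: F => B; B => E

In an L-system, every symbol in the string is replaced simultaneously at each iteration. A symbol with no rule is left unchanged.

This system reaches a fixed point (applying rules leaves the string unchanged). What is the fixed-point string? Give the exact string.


Step 0: FBE
Step 1: BEE
Step 2: EEE
Step 3: EEE  (unchanged — fixed point at step 2)

Answer: EEE


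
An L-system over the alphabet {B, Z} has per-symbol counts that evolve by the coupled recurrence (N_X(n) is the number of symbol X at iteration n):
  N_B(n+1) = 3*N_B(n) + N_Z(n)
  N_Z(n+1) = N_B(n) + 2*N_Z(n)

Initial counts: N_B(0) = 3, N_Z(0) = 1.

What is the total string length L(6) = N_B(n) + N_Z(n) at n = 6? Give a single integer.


Answer: 9500

Derivation:
Step 0: N_B=3, N_Z=1, L=4
Step 1: N_B=10, N_Z=5, L=15
Step 2: N_B=35, N_Z=20, L=55
Step 3: N_B=125, N_Z=75, L=200
Step 4: N_B=450, N_Z=275, L=725
Step 5: N_B=1625, N_Z=1000, L=2625
Step 6: N_B=5875, N_Z=3625, L=9500


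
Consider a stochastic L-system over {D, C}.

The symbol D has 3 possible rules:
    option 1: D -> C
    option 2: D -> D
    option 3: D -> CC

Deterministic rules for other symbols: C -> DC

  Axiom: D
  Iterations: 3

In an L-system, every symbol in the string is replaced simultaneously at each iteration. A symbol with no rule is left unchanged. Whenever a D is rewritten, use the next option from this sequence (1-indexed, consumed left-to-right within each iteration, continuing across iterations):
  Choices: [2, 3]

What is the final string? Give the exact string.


Answer: DCDC

Derivation:
Step 0: D
Step 1: D  (used choices [2])
Step 2: CC  (used choices [3])
Step 3: DCDC  (used choices [])


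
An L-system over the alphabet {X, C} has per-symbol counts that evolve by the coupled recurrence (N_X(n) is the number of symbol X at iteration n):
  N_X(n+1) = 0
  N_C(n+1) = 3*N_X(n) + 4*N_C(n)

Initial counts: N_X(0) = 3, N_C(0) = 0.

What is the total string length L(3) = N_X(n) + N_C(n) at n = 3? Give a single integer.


Answer: 144

Derivation:
Step 0: N_X=3, N_C=0, L=3
Step 1: N_X=0, N_C=9, L=9
Step 2: N_X=0, N_C=36, L=36
Step 3: N_X=0, N_C=144, L=144


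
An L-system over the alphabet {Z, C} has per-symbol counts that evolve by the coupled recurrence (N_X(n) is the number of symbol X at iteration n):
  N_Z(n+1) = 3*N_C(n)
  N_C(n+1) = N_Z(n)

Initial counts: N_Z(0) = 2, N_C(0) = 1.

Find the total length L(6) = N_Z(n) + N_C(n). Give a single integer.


Answer: 81

Derivation:
Step 0: N_Z=2, N_C=1, L=3
Step 1: N_Z=3, N_C=2, L=5
Step 2: N_Z=6, N_C=3, L=9
Step 3: N_Z=9, N_C=6, L=15
Step 4: N_Z=18, N_C=9, L=27
Step 5: N_Z=27, N_C=18, L=45
Step 6: N_Z=54, N_C=27, L=81


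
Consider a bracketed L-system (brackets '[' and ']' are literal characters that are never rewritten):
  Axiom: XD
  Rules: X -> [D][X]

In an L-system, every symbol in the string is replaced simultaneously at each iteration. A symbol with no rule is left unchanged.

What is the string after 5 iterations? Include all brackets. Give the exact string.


Step 0: XD
Step 1: [D][X]D
Step 2: [D][[D][X]]D
Step 3: [D][[D][[D][X]]]D
Step 4: [D][[D][[D][[D][X]]]]D
Step 5: [D][[D][[D][[D][[D][X]]]]]D

Answer: [D][[D][[D][[D][[D][X]]]]]D


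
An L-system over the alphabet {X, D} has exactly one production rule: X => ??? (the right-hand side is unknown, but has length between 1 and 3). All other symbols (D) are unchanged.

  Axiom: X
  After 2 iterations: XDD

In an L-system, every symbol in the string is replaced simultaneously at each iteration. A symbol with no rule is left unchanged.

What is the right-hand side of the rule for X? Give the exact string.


Trying X => XD:
  Step 0: X
  Step 1: XD
  Step 2: XDD
Matches the given result.

Answer: XD


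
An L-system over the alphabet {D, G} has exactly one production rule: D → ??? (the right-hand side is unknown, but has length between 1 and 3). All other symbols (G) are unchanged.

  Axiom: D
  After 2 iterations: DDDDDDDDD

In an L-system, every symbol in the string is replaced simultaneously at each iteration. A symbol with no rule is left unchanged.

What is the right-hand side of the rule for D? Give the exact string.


Trying D → DDD:
  Step 0: D
  Step 1: DDD
  Step 2: DDDDDDDDD
Matches the given result.

Answer: DDD


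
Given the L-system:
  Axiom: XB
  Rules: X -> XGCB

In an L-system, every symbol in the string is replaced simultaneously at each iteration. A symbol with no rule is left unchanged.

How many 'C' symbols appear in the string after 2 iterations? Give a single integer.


Step 0: XB  (0 'C')
Step 1: XGCBB  (1 'C')
Step 2: XGCBGCBB  (2 'C')

Answer: 2


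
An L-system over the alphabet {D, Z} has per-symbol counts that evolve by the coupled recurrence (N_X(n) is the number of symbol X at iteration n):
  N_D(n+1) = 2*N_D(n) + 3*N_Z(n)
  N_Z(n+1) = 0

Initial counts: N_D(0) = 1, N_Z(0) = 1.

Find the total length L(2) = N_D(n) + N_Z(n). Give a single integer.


Step 0: N_D=1, N_Z=1, L=2
Step 1: N_D=5, N_Z=0, L=5
Step 2: N_D=10, N_Z=0, L=10

Answer: 10


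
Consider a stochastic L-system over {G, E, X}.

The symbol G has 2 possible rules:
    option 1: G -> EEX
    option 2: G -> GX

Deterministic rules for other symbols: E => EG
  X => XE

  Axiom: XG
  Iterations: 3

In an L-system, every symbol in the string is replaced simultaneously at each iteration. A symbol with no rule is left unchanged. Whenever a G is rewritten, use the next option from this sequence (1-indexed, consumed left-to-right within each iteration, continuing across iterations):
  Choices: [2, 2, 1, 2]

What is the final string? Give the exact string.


Step 0: XG
Step 1: XEGX  (used choices [2])
Step 2: XEEGGXXE  (used choices [2])
Step 3: XEEGEGEEXGXXEXEEG  (used choices [1, 2])

Answer: XEEGEGEEXGXXEXEEG


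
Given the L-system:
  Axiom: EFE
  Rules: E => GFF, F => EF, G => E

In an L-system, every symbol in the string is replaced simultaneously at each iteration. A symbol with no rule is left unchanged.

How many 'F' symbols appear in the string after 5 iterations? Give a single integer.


Step 0: EFE  (1 'F')
Step 1: GFFEFGFF  (5 'F')
Step 2: EEFEFGFFEFEEFEF  (7 'F')
Step 3: GFFGFFEFGFFEFEEFEFGFFEFGFFGFFEFGFFEF  (21 'F')
Step 4: EEFEFEEFEFGFFEFEEFEFGFFEFGFFGFFEFGFFEFEEFEFGFFEFEEFEFEEFEFGFFEFEEFEFGFFEF  (37 'F')
Step 5: GFFGFFEFGFFEFGFFGFFEFGFFEFEEFEFGFFEFGFFGFFEFGFFEFEEFEFGFFEFEEFEFEEFEFGFFEFEEFEFGFFEFGFFGFFEFGFFEFEEFEFGFFEFGFFGFFEFGFFEFGFFGFFEFGFFEFEEFEFGFFEFGFFGFFEFGFFEFEEFEFGFFEF  (93 'F')

Answer: 93


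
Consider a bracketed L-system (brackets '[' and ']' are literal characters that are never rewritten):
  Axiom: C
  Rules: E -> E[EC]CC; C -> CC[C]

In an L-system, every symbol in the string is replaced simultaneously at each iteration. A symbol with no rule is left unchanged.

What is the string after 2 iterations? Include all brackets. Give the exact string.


Step 0: C
Step 1: CC[C]
Step 2: CC[C]CC[C][CC[C]]

Answer: CC[C]CC[C][CC[C]]


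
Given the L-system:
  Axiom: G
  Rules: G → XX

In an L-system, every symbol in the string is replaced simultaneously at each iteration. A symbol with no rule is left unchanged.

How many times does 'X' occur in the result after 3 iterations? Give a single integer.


Step 0: G  (0 'X')
Step 1: XX  (2 'X')
Step 2: XX  (2 'X')
Step 3: XX  (2 'X')

Answer: 2


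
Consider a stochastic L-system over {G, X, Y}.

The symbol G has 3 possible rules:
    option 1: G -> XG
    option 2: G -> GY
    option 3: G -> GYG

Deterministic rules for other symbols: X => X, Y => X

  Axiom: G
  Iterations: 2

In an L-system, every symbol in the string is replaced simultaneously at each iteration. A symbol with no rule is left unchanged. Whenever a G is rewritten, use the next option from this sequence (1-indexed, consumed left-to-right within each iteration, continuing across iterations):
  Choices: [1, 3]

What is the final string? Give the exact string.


Step 0: G
Step 1: XG  (used choices [1])
Step 2: XGYG  (used choices [3])

Answer: XGYG


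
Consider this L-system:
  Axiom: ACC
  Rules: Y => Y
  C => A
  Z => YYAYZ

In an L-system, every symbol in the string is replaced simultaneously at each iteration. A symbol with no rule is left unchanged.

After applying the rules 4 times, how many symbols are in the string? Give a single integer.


Answer: 3

Derivation:
Step 0: length = 3
Step 1: length = 3
Step 2: length = 3
Step 3: length = 3
Step 4: length = 3


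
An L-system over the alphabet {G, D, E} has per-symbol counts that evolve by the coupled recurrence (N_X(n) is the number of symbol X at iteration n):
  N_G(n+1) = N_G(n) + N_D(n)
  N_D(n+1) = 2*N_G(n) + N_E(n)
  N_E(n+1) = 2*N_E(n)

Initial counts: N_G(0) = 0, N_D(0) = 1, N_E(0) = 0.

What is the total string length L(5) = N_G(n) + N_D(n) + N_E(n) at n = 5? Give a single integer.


Step 0: N_G=0, N_D=1, N_E=0, L=1
Step 1: N_G=1, N_D=0, N_E=0, L=1
Step 2: N_G=1, N_D=2, N_E=0, L=3
Step 3: N_G=3, N_D=2, N_E=0, L=5
Step 4: N_G=5, N_D=6, N_E=0, L=11
Step 5: N_G=11, N_D=10, N_E=0, L=21

Answer: 21


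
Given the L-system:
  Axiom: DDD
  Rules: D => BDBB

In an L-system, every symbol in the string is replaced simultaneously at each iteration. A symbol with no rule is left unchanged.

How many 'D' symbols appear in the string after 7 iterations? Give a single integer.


Answer: 3

Derivation:
Step 0: DDD  (3 'D')
Step 1: BDBBBDBBBDBB  (3 'D')
Step 2: BBDBBBBBBDBBBBBBDBBBB  (3 'D')
Step 3: BBBDBBBBBBBBBDBBBBBBBBBDBBBBBB  (3 'D')
Step 4: BBBBDBBBBBBBBBBBBDBBBBBBBBBBBBDBBBBBBBB  (3 'D')
Step 5: BBBBBDBBBBBBBBBBBBBBBDBBBBBBBBBBBBBBBDBBBBBBBBBB  (3 'D')
Step 6: BBBBBBDBBBBBBBBBBBBBBBBBBDBBBBBBBBBBBBBBBBBBDBBBBBBBBBBBB  (3 'D')
Step 7: BBBBBBBDBBBBBBBBBBBBBBBBBBBBBDBBBBBBBBBBBBBBBBBBBBBDBBBBBBBBBBBBBB  (3 'D')


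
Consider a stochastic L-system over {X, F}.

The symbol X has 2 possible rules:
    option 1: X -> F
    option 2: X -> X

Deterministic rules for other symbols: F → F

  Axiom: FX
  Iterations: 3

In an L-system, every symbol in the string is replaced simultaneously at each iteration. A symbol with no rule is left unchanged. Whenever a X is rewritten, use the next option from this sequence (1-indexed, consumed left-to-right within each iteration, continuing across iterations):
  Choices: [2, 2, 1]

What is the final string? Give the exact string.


Answer: FF

Derivation:
Step 0: FX
Step 1: FX  (used choices [2])
Step 2: FX  (used choices [2])
Step 3: FF  (used choices [1])


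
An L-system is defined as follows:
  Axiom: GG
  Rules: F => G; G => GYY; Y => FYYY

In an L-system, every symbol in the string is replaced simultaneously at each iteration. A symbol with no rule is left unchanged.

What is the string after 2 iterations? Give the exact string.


Step 0: GG
Step 1: GYYGYY
Step 2: GYYFYYYFYYYGYYFYYYFYYY

Answer: GYYFYYYFYYYGYYFYYYFYYY


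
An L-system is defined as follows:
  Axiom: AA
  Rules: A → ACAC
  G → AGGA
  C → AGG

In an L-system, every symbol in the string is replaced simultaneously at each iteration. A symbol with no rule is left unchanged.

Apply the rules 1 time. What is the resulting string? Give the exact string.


Answer: ACACACAC

Derivation:
Step 0: AA
Step 1: ACACACAC


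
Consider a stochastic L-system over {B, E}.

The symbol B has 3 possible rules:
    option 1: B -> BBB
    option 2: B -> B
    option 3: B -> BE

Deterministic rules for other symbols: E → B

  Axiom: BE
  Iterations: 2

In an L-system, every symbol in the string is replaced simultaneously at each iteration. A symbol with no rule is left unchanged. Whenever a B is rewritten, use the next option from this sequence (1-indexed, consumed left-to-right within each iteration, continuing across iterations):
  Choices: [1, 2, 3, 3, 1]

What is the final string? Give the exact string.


Step 0: BE
Step 1: BBBB  (used choices [1])
Step 2: BBEBEBBB  (used choices [2, 3, 3, 1])

Answer: BBEBEBBB


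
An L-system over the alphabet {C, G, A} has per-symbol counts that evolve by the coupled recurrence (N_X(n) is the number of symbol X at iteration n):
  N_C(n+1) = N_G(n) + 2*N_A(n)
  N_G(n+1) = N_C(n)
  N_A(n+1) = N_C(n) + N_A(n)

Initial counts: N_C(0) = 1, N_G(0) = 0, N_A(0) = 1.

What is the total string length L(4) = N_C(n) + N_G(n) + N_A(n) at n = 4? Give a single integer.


Step 0: N_C=1, N_G=0, N_A=1, L=2
Step 1: N_C=2, N_G=1, N_A=2, L=5
Step 2: N_C=5, N_G=2, N_A=4, L=11
Step 3: N_C=10, N_G=5, N_A=9, L=24
Step 4: N_C=23, N_G=10, N_A=19, L=52

Answer: 52


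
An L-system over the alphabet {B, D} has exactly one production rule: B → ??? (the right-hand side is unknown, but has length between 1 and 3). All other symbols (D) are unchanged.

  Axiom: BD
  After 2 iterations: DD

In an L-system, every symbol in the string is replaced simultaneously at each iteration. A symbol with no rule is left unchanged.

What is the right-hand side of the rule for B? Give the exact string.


Trying B → D:
  Step 0: BD
  Step 1: DD
  Step 2: DD
Matches the given result.

Answer: D


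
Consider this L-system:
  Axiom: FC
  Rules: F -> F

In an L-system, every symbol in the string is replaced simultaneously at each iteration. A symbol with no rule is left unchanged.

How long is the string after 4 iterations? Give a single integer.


Answer: 2

Derivation:
Step 0: length = 2
Step 1: length = 2
Step 2: length = 2
Step 3: length = 2
Step 4: length = 2


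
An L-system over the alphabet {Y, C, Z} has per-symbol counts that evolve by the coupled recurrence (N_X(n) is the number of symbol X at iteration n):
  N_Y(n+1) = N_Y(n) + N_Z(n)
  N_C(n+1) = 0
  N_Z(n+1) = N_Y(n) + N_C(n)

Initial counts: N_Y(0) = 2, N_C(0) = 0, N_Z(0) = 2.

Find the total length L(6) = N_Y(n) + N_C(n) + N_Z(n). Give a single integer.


Answer: 68

Derivation:
Step 0: N_Y=2, N_C=0, N_Z=2, L=4
Step 1: N_Y=4, N_C=0, N_Z=2, L=6
Step 2: N_Y=6, N_C=0, N_Z=4, L=10
Step 3: N_Y=10, N_C=0, N_Z=6, L=16
Step 4: N_Y=16, N_C=0, N_Z=10, L=26
Step 5: N_Y=26, N_C=0, N_Z=16, L=42
Step 6: N_Y=42, N_C=0, N_Z=26, L=68


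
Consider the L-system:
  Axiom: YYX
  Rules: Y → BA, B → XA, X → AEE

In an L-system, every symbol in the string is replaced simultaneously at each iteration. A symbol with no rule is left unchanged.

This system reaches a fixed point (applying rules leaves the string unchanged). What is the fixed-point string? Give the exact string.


Answer: AEEAAAEEAAAEE

Derivation:
Step 0: YYX
Step 1: BABAAEE
Step 2: XAAXAAAEE
Step 3: AEEAAAEEAAAEE
Step 4: AEEAAAEEAAAEE  (unchanged — fixed point at step 3)


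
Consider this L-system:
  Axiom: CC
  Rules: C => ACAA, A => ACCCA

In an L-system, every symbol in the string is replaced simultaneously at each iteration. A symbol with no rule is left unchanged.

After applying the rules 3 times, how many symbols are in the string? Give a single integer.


Answer: 170

Derivation:
Step 0: length = 2
Step 1: length = 8
Step 2: length = 38
Step 3: length = 170


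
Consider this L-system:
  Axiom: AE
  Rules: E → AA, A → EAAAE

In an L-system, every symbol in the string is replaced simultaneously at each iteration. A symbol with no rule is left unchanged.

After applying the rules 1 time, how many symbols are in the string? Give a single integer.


Answer: 7

Derivation:
Step 0: length = 2
Step 1: length = 7


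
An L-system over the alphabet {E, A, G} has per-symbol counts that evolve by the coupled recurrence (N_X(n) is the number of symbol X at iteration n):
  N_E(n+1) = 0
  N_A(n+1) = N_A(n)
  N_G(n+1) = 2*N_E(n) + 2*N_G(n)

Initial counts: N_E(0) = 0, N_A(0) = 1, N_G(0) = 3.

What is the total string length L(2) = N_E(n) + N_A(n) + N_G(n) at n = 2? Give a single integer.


Answer: 13

Derivation:
Step 0: N_E=0, N_A=1, N_G=3, L=4
Step 1: N_E=0, N_A=1, N_G=6, L=7
Step 2: N_E=0, N_A=1, N_G=12, L=13


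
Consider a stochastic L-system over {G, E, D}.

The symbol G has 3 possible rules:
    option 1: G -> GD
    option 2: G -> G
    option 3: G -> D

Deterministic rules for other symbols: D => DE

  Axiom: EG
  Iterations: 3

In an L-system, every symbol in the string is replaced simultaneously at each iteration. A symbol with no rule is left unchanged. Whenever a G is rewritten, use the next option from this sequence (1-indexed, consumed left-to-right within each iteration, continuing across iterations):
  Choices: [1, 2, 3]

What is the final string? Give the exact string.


Answer: EDDEE

Derivation:
Step 0: EG
Step 1: EGD  (used choices [1])
Step 2: EGDE  (used choices [2])
Step 3: EDDEE  (used choices [3])
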